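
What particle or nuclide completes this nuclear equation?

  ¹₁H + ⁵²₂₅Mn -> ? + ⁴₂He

Cr-49

Conserve mass number: 1 + 52 = A + 4, so A = 49.
Conserve atomic number: 1 + 25 = Z + 2, so Z = 24.
Z = 24 is chromium, so the species is ⁴⁹₂₄Cr.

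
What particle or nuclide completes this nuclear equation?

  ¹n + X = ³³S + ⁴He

Conserve mass number: 1 + A = 33 + 4, so A = 36.
Conserve atomic number: 0 + Z = 16 + 2, so Z = 18.
Z = 18 is argon, so the species is ³⁶Ar.

Ar-36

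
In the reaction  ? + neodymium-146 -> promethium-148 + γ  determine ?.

Conserve mass number: A + 146 = 148 + 0, so A = 2.
Conserve atomic number: Z + 60 = 61 + 0, so Z = 1.
A = 2 and Z = 1 is hydrogen-2 — a deuteron.

deuteron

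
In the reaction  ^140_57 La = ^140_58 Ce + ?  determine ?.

beta-minus particle

Conserve mass number: 140 = 140 + A, so A = 0.
Conserve atomic number: 57 = 58 + Z, so Z = -1.
A = 0 and Z = -1 is ^0_-1 e — a beta-minus particle.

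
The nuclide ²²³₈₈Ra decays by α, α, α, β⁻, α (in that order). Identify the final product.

Tl-207

Start: (A, Z) = (223, 88).
After α: (219, 86).
After α: (215, 84).
After α: (211, 82).
After β⁻: (211, 83).
After α: (207, 81).
Z = 81 is thallium.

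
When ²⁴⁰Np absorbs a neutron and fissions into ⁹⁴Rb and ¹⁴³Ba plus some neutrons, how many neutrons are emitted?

4

Conserve mass number: 241 = 94 + 143 + k, so k = 241 − 237 = 4.
Check atomic number: 93 = 37 + 56 + 0 = 93. ✓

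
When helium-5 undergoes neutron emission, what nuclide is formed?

Neutron emission: mass number changes by -1, atomic number by +0.
A: 5 − 1 = 4; Z: 2 = 2.
Z = 2 is helium, so the daughter is helium-4.

He-4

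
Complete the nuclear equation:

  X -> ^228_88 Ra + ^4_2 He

Th-232

Conserve mass number: A = 228 + 4, so A = 232.
Conserve atomic number: Z = 88 + 2, so Z = 90.
Z = 90 is thorium, so the species is ^232_90 Th.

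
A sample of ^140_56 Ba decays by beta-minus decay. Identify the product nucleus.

Beta-minus decay: mass number changes by +0, atomic number by +1.
A: 140 = 140; Z: 56 + 1 = 57.
Z = 57 is lanthanum, so the daughter is ^140_57 La.

La-140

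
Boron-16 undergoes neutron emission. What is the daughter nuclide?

Neutron emission: mass number changes by -1, atomic number by +0.
A: 16 − 1 = 15; Z: 5 = 5.
Z = 5 is boron, so the daughter is boron-15.

B-15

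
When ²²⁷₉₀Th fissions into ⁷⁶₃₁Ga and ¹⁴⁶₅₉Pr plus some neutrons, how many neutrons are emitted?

Conserve mass number: 227 = 76 + 146 + k, so k = 227 − 222 = 5.
Check atomic number: 90 = 31 + 59 + 0 = 90. ✓

5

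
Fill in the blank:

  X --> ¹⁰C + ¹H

N-11

Conserve mass number: A = 10 + 1, so A = 11.
Conserve atomic number: Z = 6 + 1, so Z = 7.
Z = 7 is nitrogen, so the species is ¹¹N.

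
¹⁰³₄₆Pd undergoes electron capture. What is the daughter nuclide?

Electron capture: mass number changes by +0, atomic number by -1.
A: 103 = 103; Z: 46 − 1 = 45.
Z = 45 is rhodium, so the daughter is ¹⁰³₄₅Rh.

Rh-103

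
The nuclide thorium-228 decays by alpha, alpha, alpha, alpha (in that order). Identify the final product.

Pb-212

Start: (A, Z) = (228, 90).
After α: (224, 88).
After α: (220, 86).
After α: (216, 84).
After α: (212, 82).
Z = 82 is lead.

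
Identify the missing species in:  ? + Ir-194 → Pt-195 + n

Conserve mass number: A + 194 = 195 + 1, so A = 2.
Conserve atomic number: Z + 77 = 78 + 0, so Z = 1.
A = 2 and Z = 1 is H-2 — a deuteron.

deuteron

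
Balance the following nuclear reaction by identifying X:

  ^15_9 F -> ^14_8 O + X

Conserve mass number: 15 = 14 + A, so A = 1.
Conserve atomic number: 9 = 8 + Z, so Z = 1.
A = 1 and Z = 1 is ^1_1 H — a proton.

proton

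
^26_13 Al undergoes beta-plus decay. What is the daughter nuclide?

Mg-26

Beta-plus decay: mass number changes by +0, atomic number by -1.
A: 26 = 26; Z: 13 − 1 = 12.
Z = 12 is magnesium, so the daughter is ^26_12 Mg.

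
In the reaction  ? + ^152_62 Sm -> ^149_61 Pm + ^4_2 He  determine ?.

proton

Conserve mass number: A + 152 = 149 + 4, so A = 1.
Conserve atomic number: Z + 62 = 61 + 2, so Z = 1.
A = 1 and Z = 1 is ^1_1 H — a proton.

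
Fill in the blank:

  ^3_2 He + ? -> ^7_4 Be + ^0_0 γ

Conserve mass number: 3 + A = 7 + 0, so A = 4.
Conserve atomic number: 2 + Z = 4 + 0, so Z = 2.
A = 4 and Z = 2 is ^4_2 He — an alpha particle.

alpha particle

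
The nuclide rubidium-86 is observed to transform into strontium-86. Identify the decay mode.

ΔA = 86 − 86 = 0; ΔZ = 38 − 37 = +1.
A is unchanged and Z rises by 1 — a neutron has become a proton (β⁻ decay).

beta-minus decay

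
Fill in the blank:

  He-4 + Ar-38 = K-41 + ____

proton

Conserve mass number: 4 + 38 = 41 + A, so A = 1.
Conserve atomic number: 2 + 18 = 19 + Z, so Z = 1.
A = 1 and Z = 1 is H-1 — a proton.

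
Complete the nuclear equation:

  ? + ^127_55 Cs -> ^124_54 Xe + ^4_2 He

proton

Conserve mass number: A + 127 = 124 + 4, so A = 1.
Conserve atomic number: Z + 55 = 54 + 2, so Z = 1.
A = 1 and Z = 1 is ^1_1 H — a proton.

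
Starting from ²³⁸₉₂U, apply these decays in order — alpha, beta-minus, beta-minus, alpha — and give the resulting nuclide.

Start: (A, Z) = (238, 92).
After α: (234, 90).
After β⁻: (234, 91).
After β⁻: (234, 92).
After α: (230, 90).
Z = 90 is thorium.

Th-230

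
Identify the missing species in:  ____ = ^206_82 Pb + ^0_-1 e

Tl-206

Conserve mass number: A = 206 + 0, so A = 206.
Conserve atomic number: Z = 82 − 1, so Z = 81.
Z = 81 is thallium, so the species is ^206_81 Tl.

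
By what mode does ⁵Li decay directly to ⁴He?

proton emission

ΔA = 4 − 5 = -1; ΔZ = 2 − 3 = -1.
A drops by 1 and Z drops by 1 — a proton was emitted.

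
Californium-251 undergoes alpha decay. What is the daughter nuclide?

Cm-247

Alpha decay: mass number changes by -4, atomic number by -2.
A: 251 − 4 = 247; Z: 98 − 2 = 96.
Z = 96 is curium, so the daughter is curium-247.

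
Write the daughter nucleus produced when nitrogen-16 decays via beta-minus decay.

O-16

Beta-minus decay: mass number changes by +0, atomic number by +1.
A: 16 = 16; Z: 7 + 1 = 8.
Z = 8 is oxygen, so the daughter is oxygen-16.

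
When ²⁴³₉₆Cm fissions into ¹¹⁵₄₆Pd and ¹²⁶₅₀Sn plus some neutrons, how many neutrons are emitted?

Conserve mass number: 243 = 115 + 126 + k, so k = 243 − 241 = 2.
Check atomic number: 96 = 46 + 50 + 0 = 96. ✓

2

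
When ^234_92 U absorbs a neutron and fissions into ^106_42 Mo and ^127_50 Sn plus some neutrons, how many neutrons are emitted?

2

Conserve mass number: 235 = 106 + 127 + k, so k = 235 − 233 = 2.
Check atomic number: 92 = 42 + 50 + 0 = 92. ✓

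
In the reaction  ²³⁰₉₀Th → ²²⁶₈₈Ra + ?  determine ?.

alpha particle

Conserve mass number: 230 = 226 + A, so A = 4.
Conserve atomic number: 90 = 88 + Z, so Z = 2.
A = 4 and Z = 2 is ⁴₂He — an alpha particle.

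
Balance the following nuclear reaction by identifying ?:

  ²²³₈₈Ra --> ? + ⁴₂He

Conserve mass number: 223 = A + 4, so A = 219.
Conserve atomic number: 88 = Z + 2, so Z = 86.
Z = 86 is radon, so the species is ²¹⁹₈₆Rn.

Rn-219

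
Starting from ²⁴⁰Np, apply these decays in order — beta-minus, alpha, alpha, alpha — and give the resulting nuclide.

Start: (A, Z) = (240, 93).
After β⁻: (240, 94).
After α: (236, 92).
After α: (232, 90).
After α: (228, 88).
Z = 88 is radium.

Ra-228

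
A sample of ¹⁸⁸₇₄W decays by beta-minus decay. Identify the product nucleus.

Re-188

Beta-minus decay: mass number changes by +0, atomic number by +1.
A: 188 = 188; Z: 74 + 1 = 75.
Z = 75 is rhenium, so the daughter is ¹⁸⁸₇₅Re.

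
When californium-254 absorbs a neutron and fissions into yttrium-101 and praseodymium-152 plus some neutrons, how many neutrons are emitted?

2

Conserve mass number: 255 = 101 + 152 + k, so k = 255 − 253 = 2.
Check atomic number: 98 = 39 + 59 + 0 = 98. ✓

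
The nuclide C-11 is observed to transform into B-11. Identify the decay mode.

beta-plus decay or electron capture

ΔA = 11 − 11 = 0; ΔZ = 5 − 6 = -1.
A is unchanged and Z drops by 1 — a proton has become a neutron (β⁺ emission or electron capture).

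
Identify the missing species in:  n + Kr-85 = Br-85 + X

proton

Conserve mass number: 1 + 85 = 85 + A, so A = 1.
Conserve atomic number: 0 + 36 = 35 + Z, so Z = 1.
A = 1 and Z = 1 is H-1 — a proton.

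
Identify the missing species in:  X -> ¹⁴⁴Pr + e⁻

Ce-144

Conserve mass number: A = 144 + 0, so A = 144.
Conserve atomic number: Z = 59 − 1, so Z = 58.
Z = 58 is cerium, so the species is ¹⁴⁴Ce.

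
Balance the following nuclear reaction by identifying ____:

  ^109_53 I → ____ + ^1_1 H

Conserve mass number: 109 = A + 1, so A = 108.
Conserve atomic number: 53 = Z + 1, so Z = 52.
Z = 52 is tellurium, so the species is ^108_52 Te.

Te-108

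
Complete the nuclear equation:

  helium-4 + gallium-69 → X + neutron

Conserve mass number: 4 + 69 = A + 1, so A = 72.
Conserve atomic number: 2 + 31 = Z + 0, so Z = 33.
Z = 33 is arsenic, so the species is arsenic-72.

As-72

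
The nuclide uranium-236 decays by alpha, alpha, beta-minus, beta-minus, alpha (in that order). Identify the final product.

Start: (A, Z) = (236, 92).
After α: (232, 90).
After α: (228, 88).
After β⁻: (228, 89).
After β⁻: (228, 90).
After α: (224, 88).
Z = 88 is radium.

Ra-224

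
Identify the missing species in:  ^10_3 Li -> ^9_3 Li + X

neutron

Conserve mass number: 10 = 9 + A, so A = 1.
Conserve atomic number: 3 = 3 + Z, so Z = 0.
A = 1 and Z = 0 is ^1_0 n — a neutron.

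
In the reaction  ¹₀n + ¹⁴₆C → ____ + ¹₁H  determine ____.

B-14

Conserve mass number: 1 + 14 = A + 1, so A = 14.
Conserve atomic number: 0 + 6 = Z + 1, so Z = 5.
Z = 5 is boron, so the species is ¹⁴₅B.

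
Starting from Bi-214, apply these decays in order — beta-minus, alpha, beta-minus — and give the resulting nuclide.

Bi-210

Start: (A, Z) = (214, 83).
After β⁻: (214, 84).
After α: (210, 82).
After β⁻: (210, 83).
Z = 83 is bismuth.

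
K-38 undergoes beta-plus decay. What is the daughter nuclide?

Ar-38

Beta-plus decay: mass number changes by +0, atomic number by -1.
A: 38 = 38; Z: 19 − 1 = 18.
Z = 18 is argon, so the daughter is Ar-38.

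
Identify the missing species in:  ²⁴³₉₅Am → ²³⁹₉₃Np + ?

alpha particle

Conserve mass number: 243 = 239 + A, so A = 4.
Conserve atomic number: 95 = 93 + Z, so Z = 2.
A = 4 and Z = 2 is ⁴₂He — an alpha particle.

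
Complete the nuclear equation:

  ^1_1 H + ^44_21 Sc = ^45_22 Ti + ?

gamma ray

Conserve mass number: 1 + 44 = 45 + A, so A = 0.
Conserve atomic number: 1 + 21 = 22 + Z, so Z = 0.
A = 0 and Z = 0 is ^0_0 γ — a gamma ray.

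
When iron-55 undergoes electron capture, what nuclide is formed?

Mn-55

Electron capture: mass number changes by +0, atomic number by -1.
A: 55 = 55; Z: 26 − 1 = 25.
Z = 25 is manganese, so the daughter is manganese-55.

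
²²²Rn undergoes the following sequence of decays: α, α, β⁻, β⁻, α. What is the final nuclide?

Start: (A, Z) = (222, 86).
After α: (218, 84).
After α: (214, 82).
After β⁻: (214, 83).
After β⁻: (214, 84).
After α: (210, 82).
Z = 82 is lead.

Pb-210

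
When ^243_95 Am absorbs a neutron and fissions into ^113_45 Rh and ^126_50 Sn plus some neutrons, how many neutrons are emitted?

5

Conserve mass number: 244 = 113 + 126 + k, so k = 244 − 239 = 5.
Check atomic number: 95 = 45 + 50 + 0 = 95. ✓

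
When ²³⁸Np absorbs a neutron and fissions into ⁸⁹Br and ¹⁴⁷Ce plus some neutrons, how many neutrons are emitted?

3

Conserve mass number: 239 = 89 + 147 + k, so k = 239 − 236 = 3.
Check atomic number: 93 = 35 + 58 + 0 = 93. ✓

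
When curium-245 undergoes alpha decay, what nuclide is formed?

Alpha decay: mass number changes by -4, atomic number by -2.
A: 245 − 4 = 241; Z: 96 − 2 = 94.
Z = 94 is plutonium, so the daughter is plutonium-241.

Pu-241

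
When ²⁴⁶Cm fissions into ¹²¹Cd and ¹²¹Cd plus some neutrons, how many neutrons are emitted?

4

Conserve mass number: 246 = 121 + 121 + k, so k = 246 − 242 = 4.
Check atomic number: 96 = 48 + 48 + 0 = 96. ✓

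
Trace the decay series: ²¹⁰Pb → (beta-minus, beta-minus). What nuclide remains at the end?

Start: (A, Z) = (210, 82).
After β⁻: (210, 83).
After β⁻: (210, 84).
Z = 84 is polonium.

Po-210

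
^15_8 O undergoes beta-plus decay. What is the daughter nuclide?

Beta-plus decay: mass number changes by +0, atomic number by -1.
A: 15 = 15; Z: 8 − 1 = 7.
Z = 7 is nitrogen, so the daughter is ^15_7 N.

N-15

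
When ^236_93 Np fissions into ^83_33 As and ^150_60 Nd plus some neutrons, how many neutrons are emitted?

3

Conserve mass number: 236 = 83 + 150 + k, so k = 236 − 233 = 3.
Check atomic number: 93 = 33 + 60 + 0 = 93. ✓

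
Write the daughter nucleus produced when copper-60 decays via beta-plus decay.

Beta-plus decay: mass number changes by +0, atomic number by -1.
A: 60 = 60; Z: 29 − 1 = 28.
Z = 28 is nickel, so the daughter is nickel-60.

Ni-60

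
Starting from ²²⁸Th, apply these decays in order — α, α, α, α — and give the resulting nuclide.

Start: (A, Z) = (228, 90).
After α: (224, 88).
After α: (220, 86).
After α: (216, 84).
After α: (212, 82).
Z = 82 is lead.

Pb-212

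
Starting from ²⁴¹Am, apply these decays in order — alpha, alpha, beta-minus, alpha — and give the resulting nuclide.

Th-229

Start: (A, Z) = (241, 95).
After α: (237, 93).
After α: (233, 91).
After β⁻: (233, 92).
After α: (229, 90).
Z = 90 is thorium.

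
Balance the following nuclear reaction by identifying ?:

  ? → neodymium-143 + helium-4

Sm-147

Conserve mass number: A = 143 + 4, so A = 147.
Conserve atomic number: Z = 60 + 2, so Z = 62.
Z = 62 is samarium, so the species is samarium-147.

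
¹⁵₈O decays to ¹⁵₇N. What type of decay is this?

ΔA = 15 − 15 = 0; ΔZ = 7 − 8 = -1.
A is unchanged and Z drops by 1 — a proton has become a neutron (β⁺ emission or electron capture).

beta-plus decay or electron capture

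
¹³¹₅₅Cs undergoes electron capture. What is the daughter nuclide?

Xe-131

Electron capture: mass number changes by +0, atomic number by -1.
A: 131 = 131; Z: 55 − 1 = 54.
Z = 54 is xenon, so the daughter is ¹³¹₅₄Xe.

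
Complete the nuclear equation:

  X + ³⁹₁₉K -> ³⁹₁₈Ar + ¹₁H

neutron

Conserve mass number: A + 39 = 39 + 1, so A = 1.
Conserve atomic number: Z + 19 = 18 + 1, so Z = 0.
A = 1 and Z = 0 is ¹₀n — a neutron.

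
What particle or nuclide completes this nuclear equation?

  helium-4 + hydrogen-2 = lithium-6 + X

Conserve mass number: 4 + 2 = 6 + A, so A = 0.
Conserve atomic number: 2 + 1 = 3 + Z, so Z = 0.
A = 0 and Z = 0 is γ — a gamma ray.

gamma ray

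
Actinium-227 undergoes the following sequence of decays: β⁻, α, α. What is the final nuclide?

Start: (A, Z) = (227, 89).
After β⁻: (227, 90).
After α: (223, 88).
After α: (219, 86).
Z = 86 is radon.

Rn-219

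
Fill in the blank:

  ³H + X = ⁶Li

He-3

Conserve mass number: 3 + A = 6, so A = 3.
Conserve atomic number: 1 + Z = 3, so Z = 2.
Z = 2 is helium, so the species is ³He.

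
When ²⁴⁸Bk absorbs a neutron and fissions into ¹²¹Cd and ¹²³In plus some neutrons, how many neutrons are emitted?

5

Conserve mass number: 249 = 121 + 123 + k, so k = 249 − 244 = 5.
Check atomic number: 97 = 48 + 49 + 0 = 97. ✓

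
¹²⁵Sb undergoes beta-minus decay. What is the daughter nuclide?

Te-125

Beta-minus decay: mass number changes by +0, atomic number by +1.
A: 125 = 125; Z: 51 + 1 = 52.
Z = 52 is tellurium, so the daughter is ¹²⁵Te.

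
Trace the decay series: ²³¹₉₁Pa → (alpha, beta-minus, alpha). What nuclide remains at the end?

Ra-223

Start: (A, Z) = (231, 91).
After α: (227, 89).
After β⁻: (227, 90).
After α: (223, 88).
Z = 88 is radium.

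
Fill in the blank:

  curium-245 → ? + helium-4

Conserve mass number: 245 = A + 4, so A = 241.
Conserve atomic number: 96 = Z + 2, so Z = 94.
Z = 94 is plutonium, so the species is plutonium-241.

Pu-241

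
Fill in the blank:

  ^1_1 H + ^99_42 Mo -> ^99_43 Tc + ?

neutron

Conserve mass number: 1 + 99 = 99 + A, so A = 1.
Conserve atomic number: 1 + 42 = 43 + Z, so Z = 0.
A = 1 and Z = 0 is ^1_0 n — a neutron.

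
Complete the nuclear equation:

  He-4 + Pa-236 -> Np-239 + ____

Conserve mass number: 4 + 236 = 239 + A, so A = 1.
Conserve atomic number: 2 + 91 = 93 + Z, so Z = 0.
A = 1 and Z = 0 is n — a neutron.

neutron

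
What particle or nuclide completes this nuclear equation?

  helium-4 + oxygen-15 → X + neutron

Ne-18

Conserve mass number: 4 + 15 = A + 1, so A = 18.
Conserve atomic number: 2 + 8 = Z + 0, so Z = 10.
Z = 10 is neon, so the species is neon-18.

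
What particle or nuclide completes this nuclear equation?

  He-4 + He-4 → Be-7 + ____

Conserve mass number: 4 + 4 = 7 + A, so A = 1.
Conserve atomic number: 2 + 2 = 4 + Z, so Z = 0.
A = 1 and Z = 0 is n — a neutron.

neutron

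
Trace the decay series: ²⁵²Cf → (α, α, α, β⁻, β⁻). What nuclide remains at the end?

Start: (A, Z) = (252, 98).
After α: (248, 96).
After α: (244, 94).
After α: (240, 92).
After β⁻: (240, 93).
After β⁻: (240, 94).
Z = 94 is plutonium.

Pu-240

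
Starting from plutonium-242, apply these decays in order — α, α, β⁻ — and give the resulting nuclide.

Start: (A, Z) = (242, 94).
After α: (238, 92).
After α: (234, 90).
After β⁻: (234, 91).
Z = 91 is protactinium.

Pa-234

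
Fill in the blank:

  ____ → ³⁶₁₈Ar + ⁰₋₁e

Cl-36

Conserve mass number: A = 36 + 0, so A = 36.
Conserve atomic number: Z = 18 − 1, so Z = 17.
Z = 17 is chlorine, so the species is ³⁶₁₇Cl.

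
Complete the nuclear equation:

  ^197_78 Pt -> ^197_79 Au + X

Conserve mass number: 197 = 197 + A, so A = 0.
Conserve atomic number: 78 = 79 + Z, so Z = -1.
A = 0 and Z = -1 is ^0_-1 e — a beta-minus particle.

beta-minus particle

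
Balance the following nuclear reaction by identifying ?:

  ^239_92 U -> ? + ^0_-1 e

Conserve mass number: 239 = A + 0, so A = 239.
Conserve atomic number: 92 = Z − 1, so Z = 93.
Z = 93 is neptunium, so the species is ^239_93 Np.

Np-239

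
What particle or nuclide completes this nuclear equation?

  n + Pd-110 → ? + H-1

Rh-110

Conserve mass number: 1 + 110 = A + 1, so A = 110.
Conserve atomic number: 0 + 46 = Z + 1, so Z = 45.
Z = 45 is rhodium, so the species is Rh-110.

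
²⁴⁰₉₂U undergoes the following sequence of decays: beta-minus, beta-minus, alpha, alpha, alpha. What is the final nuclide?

Ra-228

Start: (A, Z) = (240, 92).
After β⁻: (240, 93).
After β⁻: (240, 94).
After α: (236, 92).
After α: (232, 90).
After α: (228, 88).
Z = 88 is radium.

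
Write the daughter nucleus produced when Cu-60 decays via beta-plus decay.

Beta-plus decay: mass number changes by +0, atomic number by -1.
A: 60 = 60; Z: 29 − 1 = 28.
Z = 28 is nickel, so the daughter is Ni-60.

Ni-60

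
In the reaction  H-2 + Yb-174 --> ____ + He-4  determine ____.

Conserve mass number: 2 + 174 = A + 4, so A = 172.
Conserve atomic number: 1 + 70 = Z + 2, so Z = 69.
Z = 69 is thulium, so the species is Tm-172.

Tm-172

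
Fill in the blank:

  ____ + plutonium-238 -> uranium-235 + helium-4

Conserve mass number: A + 238 = 235 + 4, so A = 1.
Conserve atomic number: Z + 94 = 92 + 2, so Z = 0.
A = 1 and Z = 0 is neutron — a neutron.

neutron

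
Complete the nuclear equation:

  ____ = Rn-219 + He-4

Conserve mass number: A = 219 + 4, so A = 223.
Conserve atomic number: Z = 86 + 2, so Z = 88.
Z = 88 is radium, so the species is Ra-223.

Ra-223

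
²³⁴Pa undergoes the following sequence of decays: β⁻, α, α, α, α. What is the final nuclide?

Po-218

Start: (A, Z) = (234, 91).
After β⁻: (234, 92).
After α: (230, 90).
After α: (226, 88).
After α: (222, 86).
After α: (218, 84).
Z = 84 is polonium.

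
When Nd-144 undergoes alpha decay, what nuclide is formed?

Alpha decay: mass number changes by -4, atomic number by -2.
A: 144 − 4 = 140; Z: 60 − 2 = 58.
Z = 58 is cerium, so the daughter is Ce-140.

Ce-140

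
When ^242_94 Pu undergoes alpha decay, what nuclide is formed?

Alpha decay: mass number changes by -4, atomic number by -2.
A: 242 − 4 = 238; Z: 94 − 2 = 92.
Z = 92 is uranium, so the daughter is ^238_92 U.

U-238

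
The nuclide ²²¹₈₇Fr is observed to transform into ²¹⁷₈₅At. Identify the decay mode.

ΔA = 217 − 221 = -4; ΔZ = 85 − 87 = -2.
A drops by 4 and Z drops by 2 — the signature of alpha emission.

alpha decay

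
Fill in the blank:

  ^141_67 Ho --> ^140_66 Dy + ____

Conserve mass number: 141 = 140 + A, so A = 1.
Conserve atomic number: 67 = 66 + Z, so Z = 1.
A = 1 and Z = 1 is ^1_1 H — a proton.

proton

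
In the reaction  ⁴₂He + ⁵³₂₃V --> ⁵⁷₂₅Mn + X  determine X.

Conserve mass number: 4 + 53 = 57 + A, so A = 0.
Conserve atomic number: 2 + 23 = 25 + Z, so Z = 0.
A = 0 and Z = 0 is ⁰₀γ — a gamma ray.

gamma ray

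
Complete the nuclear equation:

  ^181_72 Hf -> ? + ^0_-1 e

Conserve mass number: 181 = A + 0, so A = 181.
Conserve atomic number: 72 = Z − 1, so Z = 73.
Z = 73 is tantalum, so the species is ^181_73 Ta.

Ta-181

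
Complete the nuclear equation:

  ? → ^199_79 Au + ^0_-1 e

Conserve mass number: A = 199 + 0, so A = 199.
Conserve atomic number: Z = 79 − 1, so Z = 78.
Z = 78 is platinum, so the species is ^199_78 Pt.

Pt-199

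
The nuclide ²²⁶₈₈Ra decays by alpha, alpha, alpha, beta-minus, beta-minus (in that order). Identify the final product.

Po-214

Start: (A, Z) = (226, 88).
After α: (222, 86).
After α: (218, 84).
After α: (214, 82).
After β⁻: (214, 83).
After β⁻: (214, 84).
Z = 84 is polonium.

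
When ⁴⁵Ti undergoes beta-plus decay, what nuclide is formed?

Beta-plus decay: mass number changes by +0, atomic number by -1.
A: 45 = 45; Z: 22 − 1 = 21.
Z = 21 is scandium, so the daughter is ⁴⁵Sc.

Sc-45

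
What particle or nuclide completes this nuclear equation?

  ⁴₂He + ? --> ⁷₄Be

He-3

Conserve mass number: 4 + A = 7, so A = 3.
Conserve atomic number: 2 + Z = 4, so Z = 2.
Z = 2 is helium, so the species is ³₂He.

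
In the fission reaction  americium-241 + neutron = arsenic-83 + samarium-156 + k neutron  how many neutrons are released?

3

Conserve mass number: 242 = 83 + 156 + k, so k = 242 − 239 = 3.
Check atomic number: 95 = 33 + 62 + 0 = 95. ✓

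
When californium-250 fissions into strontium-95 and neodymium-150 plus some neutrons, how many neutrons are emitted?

Conserve mass number: 250 = 95 + 150 + k, so k = 250 − 245 = 5.
Check atomic number: 98 = 38 + 60 + 0 = 98. ✓

5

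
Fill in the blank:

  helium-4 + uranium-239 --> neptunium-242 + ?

proton

Conserve mass number: 4 + 239 = 242 + A, so A = 1.
Conserve atomic number: 2 + 92 = 93 + Z, so Z = 1.
A = 1 and Z = 1 is hydrogen-1 — a proton.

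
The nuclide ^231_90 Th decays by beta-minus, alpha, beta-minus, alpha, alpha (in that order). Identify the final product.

Start: (A, Z) = (231, 90).
After β⁻: (231, 91).
After α: (227, 89).
After β⁻: (227, 90).
After α: (223, 88).
After α: (219, 86).
Z = 86 is radon.

Rn-219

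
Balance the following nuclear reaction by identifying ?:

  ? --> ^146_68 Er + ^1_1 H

Conserve mass number: A = 146 + 1, so A = 147.
Conserve atomic number: Z = 68 + 1, so Z = 69.
Z = 69 is thulium, so the species is ^147_69 Tm.

Tm-147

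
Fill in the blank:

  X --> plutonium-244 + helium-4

Cm-248

Conserve mass number: A = 244 + 4, so A = 248.
Conserve atomic number: Z = 94 + 2, so Z = 96.
Z = 96 is curium, so the species is curium-248.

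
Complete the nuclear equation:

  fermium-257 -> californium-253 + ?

Conserve mass number: 257 = 253 + A, so A = 4.
Conserve atomic number: 100 = 98 + Z, so Z = 2.
A = 4 and Z = 2 is helium-4 — an alpha particle.

alpha particle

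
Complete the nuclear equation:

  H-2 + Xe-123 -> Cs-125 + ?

Conserve mass number: 2 + 123 = 125 + A, so A = 0.
Conserve atomic number: 1 + 54 = 55 + Z, so Z = 0.
A = 0 and Z = 0 is γ — a gamma ray.

gamma ray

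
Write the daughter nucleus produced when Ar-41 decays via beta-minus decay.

Beta-minus decay: mass number changes by +0, atomic number by +1.
A: 41 = 41; Z: 18 + 1 = 19.
Z = 19 is potassium, so the daughter is K-41.

K-41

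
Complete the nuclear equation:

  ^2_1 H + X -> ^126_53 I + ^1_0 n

Conserve mass number: 2 + A = 126 + 1, so A = 125.
Conserve atomic number: 1 + Z = 53 + 0, so Z = 52.
Z = 52 is tellurium, so the species is ^125_52 Te.

Te-125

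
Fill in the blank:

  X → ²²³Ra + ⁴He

Th-227

Conserve mass number: A = 223 + 4, so A = 227.
Conserve atomic number: Z = 88 + 2, so Z = 90.
Z = 90 is thorium, so the species is ²²⁷Th.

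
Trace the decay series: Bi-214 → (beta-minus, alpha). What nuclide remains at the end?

Pb-210

Start: (A, Z) = (214, 83).
After β⁻: (214, 84).
After α: (210, 82).
Z = 82 is lead.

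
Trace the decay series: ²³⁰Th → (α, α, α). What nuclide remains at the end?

Start: (A, Z) = (230, 90).
After α: (226, 88).
After α: (222, 86).
After α: (218, 84).
Z = 84 is polonium.

Po-218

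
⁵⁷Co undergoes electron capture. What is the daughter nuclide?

Fe-57

Electron capture: mass number changes by +0, atomic number by -1.
A: 57 = 57; Z: 27 − 1 = 26.
Z = 26 is iron, so the daughter is ⁵⁷Fe.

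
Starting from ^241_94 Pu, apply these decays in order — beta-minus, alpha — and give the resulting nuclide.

Start: (A, Z) = (241, 94).
After β⁻: (241, 95).
After α: (237, 93).
Z = 93 is neptunium.

Np-237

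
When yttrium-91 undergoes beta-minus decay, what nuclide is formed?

Zr-91

Beta-minus decay: mass number changes by +0, atomic number by +1.
A: 91 = 91; Z: 39 + 1 = 40.
Z = 40 is zirconium, so the daughter is zirconium-91.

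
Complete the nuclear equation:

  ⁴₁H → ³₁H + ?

neutron

Conserve mass number: 4 = 3 + A, so A = 1.
Conserve atomic number: 1 = 1 + Z, so Z = 0.
A = 1 and Z = 0 is ¹₀n — a neutron.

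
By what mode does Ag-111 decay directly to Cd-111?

beta-minus decay

ΔA = 111 − 111 = 0; ΔZ = 48 − 47 = +1.
A is unchanged and Z rises by 1 — a neutron has become a proton (β⁻ decay).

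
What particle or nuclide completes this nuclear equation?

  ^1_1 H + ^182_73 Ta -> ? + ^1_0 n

W-182

Conserve mass number: 1 + 182 = A + 1, so A = 182.
Conserve atomic number: 1 + 73 = Z + 0, so Z = 74.
Z = 74 is tungsten, so the species is ^182_74 W.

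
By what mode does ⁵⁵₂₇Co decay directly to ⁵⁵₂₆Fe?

ΔA = 55 − 55 = 0; ΔZ = 26 − 27 = -1.
A is unchanged and Z drops by 1 — a proton has become a neutron (β⁺ emission or electron capture).

beta-plus decay or electron capture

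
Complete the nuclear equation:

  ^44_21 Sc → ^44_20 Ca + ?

Conserve mass number: 44 = 44 + A, so A = 0.
Conserve atomic number: 21 = 20 + Z, so Z = 1.
A = 0 and Z = 1 is ^0_1 e — a positron.

positron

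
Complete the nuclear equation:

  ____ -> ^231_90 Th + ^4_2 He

Conserve mass number: A = 231 + 4, so A = 235.
Conserve atomic number: Z = 90 + 2, so Z = 92.
Z = 92 is uranium, so the species is ^235_92 U.

U-235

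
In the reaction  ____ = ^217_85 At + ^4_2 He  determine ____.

Fr-221

Conserve mass number: A = 217 + 4, so A = 221.
Conserve atomic number: Z = 85 + 2, so Z = 87.
Z = 87 is francium, so the species is ^221_87 Fr.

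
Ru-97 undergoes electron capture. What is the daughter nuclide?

Tc-97

Electron capture: mass number changes by +0, atomic number by -1.
A: 97 = 97; Z: 44 − 1 = 43.
Z = 43 is technetium, so the daughter is Tc-97.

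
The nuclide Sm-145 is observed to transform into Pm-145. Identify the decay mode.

beta-plus decay or electron capture

ΔA = 145 − 145 = 0; ΔZ = 61 − 62 = -1.
A is unchanged and Z drops by 1 — a proton has become a neutron (β⁺ emission or electron capture).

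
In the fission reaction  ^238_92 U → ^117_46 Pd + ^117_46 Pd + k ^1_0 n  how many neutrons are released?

4

Conserve mass number: 238 = 117 + 117 + k, so k = 238 − 234 = 4.
Check atomic number: 92 = 46 + 46 + 0 = 92. ✓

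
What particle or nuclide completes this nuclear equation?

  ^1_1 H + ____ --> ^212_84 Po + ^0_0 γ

Bi-211

Conserve mass number: 1 + A = 212 + 0, so A = 211.
Conserve atomic number: 1 + Z = 84 + 0, so Z = 83.
Z = 83 is bismuth, so the species is ^211_83 Bi.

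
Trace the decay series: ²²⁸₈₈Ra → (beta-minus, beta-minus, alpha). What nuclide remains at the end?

Start: (A, Z) = (228, 88).
After β⁻: (228, 89).
After β⁻: (228, 90).
After α: (224, 88).
Z = 88 is radium.

Ra-224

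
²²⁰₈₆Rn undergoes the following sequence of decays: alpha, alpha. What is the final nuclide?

Start: (A, Z) = (220, 86).
After α: (216, 84).
After α: (212, 82).
Z = 82 is lead.

Pb-212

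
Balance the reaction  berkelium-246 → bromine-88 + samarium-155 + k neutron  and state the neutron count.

Conserve mass number: 246 = 88 + 155 + k, so k = 246 − 243 = 3.
Check atomic number: 97 = 35 + 62 + 0 = 97. ✓

3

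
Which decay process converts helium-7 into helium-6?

ΔA = 6 − 7 = -1; ΔZ = 2 − 2 = +0.
A drops by 1 with Z unchanged — a neutron was emitted.

neutron emission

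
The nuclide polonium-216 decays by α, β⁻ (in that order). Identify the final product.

Bi-212

Start: (A, Z) = (216, 84).
After α: (212, 82).
After β⁻: (212, 83).
Z = 83 is bismuth.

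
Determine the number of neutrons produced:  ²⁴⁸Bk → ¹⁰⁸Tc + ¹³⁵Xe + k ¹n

Conserve mass number: 248 = 108 + 135 + k, so k = 248 − 243 = 5.
Check atomic number: 97 = 43 + 54 + 0 = 97. ✓

5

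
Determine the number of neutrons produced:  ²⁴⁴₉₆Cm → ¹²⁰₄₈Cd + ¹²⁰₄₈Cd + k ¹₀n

4

Conserve mass number: 244 = 120 + 120 + k, so k = 244 − 240 = 4.
Check atomic number: 96 = 48 + 48 + 0 = 96. ✓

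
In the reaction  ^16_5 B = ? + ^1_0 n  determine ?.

Conserve mass number: 16 = A + 1, so A = 15.
Conserve atomic number: 5 = Z + 0, so Z = 5.
Z = 5 is boron, so the species is ^15_5 B.

B-15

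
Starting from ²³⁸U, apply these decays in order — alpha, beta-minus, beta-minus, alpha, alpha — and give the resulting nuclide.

Ra-226

Start: (A, Z) = (238, 92).
After α: (234, 90).
After β⁻: (234, 91).
After β⁻: (234, 92).
After α: (230, 90).
After α: (226, 88).
Z = 88 is radium.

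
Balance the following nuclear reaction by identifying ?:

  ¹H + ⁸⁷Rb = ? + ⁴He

Kr-84

Conserve mass number: 1 + 87 = A + 4, so A = 84.
Conserve atomic number: 1 + 37 = Z + 2, so Z = 36.
Z = 36 is krypton, so the species is ⁸⁴Kr.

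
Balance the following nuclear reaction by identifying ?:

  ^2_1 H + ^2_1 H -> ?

He-4

Conserve mass number: 2 + 2 = A, so A = 4.
Conserve atomic number: 1 + 1 = Z, so Z = 2.
A = 4 and Z = 2 is ^4_2 He — an alpha particle.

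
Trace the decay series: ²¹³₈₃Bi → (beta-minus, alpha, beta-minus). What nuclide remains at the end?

Bi-209

Start: (A, Z) = (213, 83).
After β⁻: (213, 84).
After α: (209, 82).
After β⁻: (209, 83).
Z = 83 is bismuth.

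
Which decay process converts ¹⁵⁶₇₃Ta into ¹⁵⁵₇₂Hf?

proton emission

ΔA = 155 − 156 = -1; ΔZ = 72 − 73 = -1.
A drops by 1 and Z drops by 1 — a proton was emitted.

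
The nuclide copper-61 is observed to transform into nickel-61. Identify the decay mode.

ΔA = 61 − 61 = 0; ΔZ = 28 − 29 = -1.
A is unchanged and Z drops by 1 — a proton has become a neutron (β⁺ emission or electron capture).

beta-plus decay or electron capture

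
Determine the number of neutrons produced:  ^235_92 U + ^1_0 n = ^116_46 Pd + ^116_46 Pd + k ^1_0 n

4

Conserve mass number: 236 = 116 + 116 + k, so k = 236 − 232 = 4.
Check atomic number: 92 = 46 + 46 + 0 = 92. ✓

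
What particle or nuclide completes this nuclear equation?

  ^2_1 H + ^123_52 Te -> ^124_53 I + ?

Conserve mass number: 2 + 123 = 124 + A, so A = 1.
Conserve atomic number: 1 + 52 = 53 + Z, so Z = 0.
A = 1 and Z = 0 is ^1_0 n — a neutron.

neutron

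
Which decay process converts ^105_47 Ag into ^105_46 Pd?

beta-plus decay or electron capture

ΔA = 105 − 105 = 0; ΔZ = 46 − 47 = -1.
A is unchanged and Z drops by 1 — a proton has become a neutron (β⁺ emission or electron capture).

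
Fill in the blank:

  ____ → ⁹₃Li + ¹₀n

Conserve mass number: A = 9 + 1, so A = 10.
Conserve atomic number: Z = 3 + 0, so Z = 3.
Z = 3 is lithium, so the species is ¹⁰₃Li.

Li-10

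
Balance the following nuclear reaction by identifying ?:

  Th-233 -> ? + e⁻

Pa-233

Conserve mass number: 233 = A + 0, so A = 233.
Conserve atomic number: 90 = Z − 1, so Z = 91.
Z = 91 is protactinium, so the species is Pa-233.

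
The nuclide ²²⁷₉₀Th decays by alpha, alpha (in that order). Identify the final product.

Rn-219

Start: (A, Z) = (227, 90).
After α: (223, 88).
After α: (219, 86).
Z = 86 is radon.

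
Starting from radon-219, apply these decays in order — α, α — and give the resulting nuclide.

Pb-211

Start: (A, Z) = (219, 86).
After α: (215, 84).
After α: (211, 82).
Z = 82 is lead.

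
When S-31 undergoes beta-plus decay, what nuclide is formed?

Beta-plus decay: mass number changes by +0, atomic number by -1.
A: 31 = 31; Z: 16 − 1 = 15.
Z = 15 is phosphorus, so the daughter is P-31.

P-31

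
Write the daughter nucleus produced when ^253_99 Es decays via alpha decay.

Alpha decay: mass number changes by -4, atomic number by -2.
A: 253 − 4 = 249; Z: 99 − 2 = 97.
Z = 97 is berkelium, so the daughter is ^249_97 Bk.

Bk-249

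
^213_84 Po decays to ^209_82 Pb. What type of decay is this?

alpha decay

ΔA = 209 − 213 = -4; ΔZ = 82 − 84 = -2.
A drops by 4 and Z drops by 2 — the signature of alpha emission.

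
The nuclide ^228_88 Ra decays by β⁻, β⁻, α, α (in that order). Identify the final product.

Start: (A, Z) = (228, 88).
After β⁻: (228, 89).
After β⁻: (228, 90).
After α: (224, 88).
After α: (220, 86).
Z = 86 is radon.

Rn-220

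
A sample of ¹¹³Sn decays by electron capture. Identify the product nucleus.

Electron capture: mass number changes by +0, atomic number by -1.
A: 113 = 113; Z: 50 − 1 = 49.
Z = 49 is indium, so the daughter is ¹¹³In.

In-113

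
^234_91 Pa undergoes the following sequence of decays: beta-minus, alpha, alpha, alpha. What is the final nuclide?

Start: (A, Z) = (234, 91).
After β⁻: (234, 92).
After α: (230, 90).
After α: (226, 88).
After α: (222, 86).
Z = 86 is radon.

Rn-222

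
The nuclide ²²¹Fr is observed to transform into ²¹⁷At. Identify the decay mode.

ΔA = 217 − 221 = -4; ΔZ = 85 − 87 = -2.
A drops by 4 and Z drops by 2 — the signature of alpha emission.

alpha decay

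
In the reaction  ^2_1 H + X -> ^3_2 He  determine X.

Conserve mass number: 2 + A = 3, so A = 1.
Conserve atomic number: 1 + Z = 2, so Z = 1.
A = 1 and Z = 1 is ^1_1 H — a proton.

proton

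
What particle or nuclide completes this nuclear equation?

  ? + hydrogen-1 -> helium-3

deuteron

Conserve mass number: A + 1 = 3, so A = 2.
Conserve atomic number: Z + 1 = 2, so Z = 1.
A = 2 and Z = 1 is hydrogen-2 — a deuteron.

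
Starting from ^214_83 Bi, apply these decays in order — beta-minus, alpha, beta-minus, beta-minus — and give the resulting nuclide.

Start: (A, Z) = (214, 83).
After β⁻: (214, 84).
After α: (210, 82).
After β⁻: (210, 83).
After β⁻: (210, 84).
Z = 84 is polonium.

Po-210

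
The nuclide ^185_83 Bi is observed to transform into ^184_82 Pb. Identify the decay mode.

proton emission

ΔA = 184 − 185 = -1; ΔZ = 82 − 83 = -1.
A drops by 1 and Z drops by 1 — a proton was emitted.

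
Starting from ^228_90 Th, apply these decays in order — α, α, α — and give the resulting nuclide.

Start: (A, Z) = (228, 90).
After α: (224, 88).
After α: (220, 86).
After α: (216, 84).
Z = 84 is polonium.

Po-216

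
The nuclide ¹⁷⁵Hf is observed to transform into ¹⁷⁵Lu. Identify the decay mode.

ΔA = 175 − 175 = 0; ΔZ = 71 − 72 = -1.
A is unchanged and Z drops by 1 — a proton has become a neutron (β⁺ emission or electron capture).

beta-plus decay or electron capture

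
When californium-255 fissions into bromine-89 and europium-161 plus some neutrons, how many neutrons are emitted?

Conserve mass number: 255 = 89 + 161 + k, so k = 255 − 250 = 5.
Check atomic number: 98 = 35 + 63 + 0 = 98. ✓

5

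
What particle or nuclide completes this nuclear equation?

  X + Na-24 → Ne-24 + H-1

neutron

Conserve mass number: A + 24 = 24 + 1, so A = 1.
Conserve atomic number: Z + 11 = 10 + 1, so Z = 0.
A = 1 and Z = 0 is n — a neutron.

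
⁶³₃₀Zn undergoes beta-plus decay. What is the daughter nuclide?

Beta-plus decay: mass number changes by +0, atomic number by -1.
A: 63 = 63; Z: 30 − 1 = 29.
Z = 29 is copper, so the daughter is ⁶³₂₉Cu.

Cu-63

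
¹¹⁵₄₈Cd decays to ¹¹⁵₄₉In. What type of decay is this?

ΔA = 115 − 115 = 0; ΔZ = 49 − 48 = +1.
A is unchanged and Z rises by 1 — a neutron has become a proton (β⁻ decay).

beta-minus decay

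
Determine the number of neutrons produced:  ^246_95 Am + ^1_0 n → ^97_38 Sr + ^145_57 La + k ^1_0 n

Conserve mass number: 247 = 97 + 145 + k, so k = 247 − 242 = 5.
Check atomic number: 95 = 38 + 57 + 0 = 95. ✓

5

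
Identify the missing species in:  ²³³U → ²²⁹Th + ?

alpha particle

Conserve mass number: 233 = 229 + A, so A = 4.
Conserve atomic number: 92 = 90 + Z, so Z = 2.
A = 4 and Z = 2 is ⁴He — an alpha particle.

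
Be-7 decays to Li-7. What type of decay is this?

ΔA = 7 − 7 = 0; ΔZ = 3 − 4 = -1.
A is unchanged and Z drops by 1 — a proton has become a neutron (β⁺ emission or electron capture).

beta-plus decay or electron capture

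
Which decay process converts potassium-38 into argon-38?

beta-plus decay or electron capture

ΔA = 38 − 38 = 0; ΔZ = 18 − 19 = -1.
A is unchanged and Z drops by 1 — a proton has become a neutron (β⁺ emission or electron capture).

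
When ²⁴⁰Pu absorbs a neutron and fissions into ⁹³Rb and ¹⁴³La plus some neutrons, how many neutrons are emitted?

5

Conserve mass number: 241 = 93 + 143 + k, so k = 241 − 236 = 5.
Check atomic number: 94 = 37 + 57 + 0 = 94. ✓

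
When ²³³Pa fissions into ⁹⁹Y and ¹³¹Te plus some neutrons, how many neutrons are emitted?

Conserve mass number: 233 = 99 + 131 + k, so k = 233 − 230 = 3.
Check atomic number: 91 = 39 + 52 + 0 = 91. ✓

3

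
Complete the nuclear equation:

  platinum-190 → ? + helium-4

Os-186

Conserve mass number: 190 = A + 4, so A = 186.
Conserve atomic number: 78 = Z + 2, so Z = 76.
Z = 76 is osmium, so the species is osmium-186.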